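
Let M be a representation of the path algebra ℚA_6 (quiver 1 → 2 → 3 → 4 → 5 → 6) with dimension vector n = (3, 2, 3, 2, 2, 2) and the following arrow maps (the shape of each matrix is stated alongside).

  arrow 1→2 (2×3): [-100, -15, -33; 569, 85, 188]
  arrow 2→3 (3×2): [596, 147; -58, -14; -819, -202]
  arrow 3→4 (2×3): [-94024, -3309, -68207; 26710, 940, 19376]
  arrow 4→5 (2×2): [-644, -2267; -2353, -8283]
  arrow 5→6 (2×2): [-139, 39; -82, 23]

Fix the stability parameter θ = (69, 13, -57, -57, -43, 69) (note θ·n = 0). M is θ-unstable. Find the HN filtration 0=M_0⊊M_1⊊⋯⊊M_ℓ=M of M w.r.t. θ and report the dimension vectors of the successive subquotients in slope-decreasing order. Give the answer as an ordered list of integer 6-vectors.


Barcode: M ≅ I[1,1], I[1,6]^2, I[3,3]. HN layers by μ_θ (3 steps, strictly decreasing):
  μ^(1)=69; μ^(2)=-15; μ^(3)=-57

((1, 0, 0, 0, 0, 2); (2, 2, 2, 2, 2, 0); (0, 0, 1, 0, 0, 0))


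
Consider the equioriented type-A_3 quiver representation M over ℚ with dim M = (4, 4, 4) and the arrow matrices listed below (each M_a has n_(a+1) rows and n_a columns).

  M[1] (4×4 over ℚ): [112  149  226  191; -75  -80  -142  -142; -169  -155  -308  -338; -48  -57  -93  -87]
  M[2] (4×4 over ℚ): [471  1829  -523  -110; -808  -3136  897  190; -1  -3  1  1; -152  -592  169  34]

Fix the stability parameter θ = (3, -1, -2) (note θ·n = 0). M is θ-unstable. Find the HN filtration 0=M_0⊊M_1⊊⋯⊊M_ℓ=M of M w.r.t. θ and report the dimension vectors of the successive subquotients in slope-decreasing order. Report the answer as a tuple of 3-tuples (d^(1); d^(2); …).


Via rank(M_{q-1}∘⋯∘M_p): M ≅ I[1,2], I[1,3]^3, I[3,3].
μ_θ-semistable layers: μ^(1)=1; μ^(2)=0; μ^(3)=-2

((1, 1, 0); (3, 3, 3); (0, 0, 1))


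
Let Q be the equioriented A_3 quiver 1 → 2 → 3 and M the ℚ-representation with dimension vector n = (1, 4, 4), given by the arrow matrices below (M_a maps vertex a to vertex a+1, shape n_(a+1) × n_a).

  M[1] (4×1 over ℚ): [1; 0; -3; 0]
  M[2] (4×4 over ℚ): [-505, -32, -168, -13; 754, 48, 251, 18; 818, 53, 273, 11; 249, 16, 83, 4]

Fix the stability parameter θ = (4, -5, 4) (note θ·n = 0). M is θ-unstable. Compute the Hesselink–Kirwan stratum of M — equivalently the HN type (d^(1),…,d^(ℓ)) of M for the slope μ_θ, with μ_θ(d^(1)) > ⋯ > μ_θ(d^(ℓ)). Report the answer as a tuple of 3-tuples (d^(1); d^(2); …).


Interval decomposition of M: I[1,3], I[2,3]^3.
HN type (ℓ=3): μ^(1)=4; μ^(2)=-1/2; μ^(3)=-5

((0, 0, 4); (1, 1, 0); (0, 3, 0))


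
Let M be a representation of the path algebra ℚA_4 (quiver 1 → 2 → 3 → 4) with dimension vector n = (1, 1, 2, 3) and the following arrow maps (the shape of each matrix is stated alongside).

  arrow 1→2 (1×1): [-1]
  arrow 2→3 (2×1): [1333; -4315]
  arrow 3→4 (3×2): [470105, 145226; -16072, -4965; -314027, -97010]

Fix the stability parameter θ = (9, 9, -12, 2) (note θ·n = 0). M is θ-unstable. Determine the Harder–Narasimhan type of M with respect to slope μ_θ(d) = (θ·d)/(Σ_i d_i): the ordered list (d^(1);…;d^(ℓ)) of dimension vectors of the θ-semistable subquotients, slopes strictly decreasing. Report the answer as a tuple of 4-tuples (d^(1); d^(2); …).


Barcode: M ≅ I[1,4], I[3,4], I[4,4]. HN layers by μ_θ (2 steps, strictly decreasing):
  μ^(1)=2; μ^(2)=-12

((1, 1, 1, 3); (0, 0, 1, 0))


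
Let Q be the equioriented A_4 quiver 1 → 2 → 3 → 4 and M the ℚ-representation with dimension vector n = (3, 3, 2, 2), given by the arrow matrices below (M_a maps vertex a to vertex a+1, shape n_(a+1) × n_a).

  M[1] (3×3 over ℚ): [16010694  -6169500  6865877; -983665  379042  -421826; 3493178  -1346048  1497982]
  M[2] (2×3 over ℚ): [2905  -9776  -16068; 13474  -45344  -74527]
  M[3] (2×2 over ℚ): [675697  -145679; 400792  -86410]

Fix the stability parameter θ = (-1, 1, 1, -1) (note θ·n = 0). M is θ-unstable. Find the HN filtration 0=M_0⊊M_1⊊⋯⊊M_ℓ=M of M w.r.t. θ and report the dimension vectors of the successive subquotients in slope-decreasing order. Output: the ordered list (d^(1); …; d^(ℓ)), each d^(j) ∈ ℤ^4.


Interval decomposition of M: I[1,2], I[1,4]^2.
HN type (ℓ=3): μ^(1)=1; μ^(2)=1/3; μ^(3)=-1

((0, 1, 0, 0); (0, 2, 2, 2); (3, 0, 0, 0))


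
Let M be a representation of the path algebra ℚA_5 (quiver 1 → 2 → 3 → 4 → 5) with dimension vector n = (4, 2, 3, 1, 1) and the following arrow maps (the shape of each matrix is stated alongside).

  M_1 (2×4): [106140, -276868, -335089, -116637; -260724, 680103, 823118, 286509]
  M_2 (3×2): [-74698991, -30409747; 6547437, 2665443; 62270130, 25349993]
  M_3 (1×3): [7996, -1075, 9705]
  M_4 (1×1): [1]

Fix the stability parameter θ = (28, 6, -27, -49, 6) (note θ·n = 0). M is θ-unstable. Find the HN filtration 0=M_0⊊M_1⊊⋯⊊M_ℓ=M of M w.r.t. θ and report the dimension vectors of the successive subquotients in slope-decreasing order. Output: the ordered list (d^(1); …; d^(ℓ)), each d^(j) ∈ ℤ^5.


Barcode: M ≅ I[1,1]^2, I[1,3], I[1,5], I[3,3]. HN layers by μ_θ (5 steps, strictly decreasing):
  μ^(1)=28; μ^(2)=6; μ^(3)=7/3; μ^(4)=-21/2; μ^(5)=-27

((2, 0, 0, 0, 0); (0, 0, 0, 0, 1); (1, 1, 1, 0, 0); (1, 1, 1, 1, 0); (0, 0, 1, 0, 0))


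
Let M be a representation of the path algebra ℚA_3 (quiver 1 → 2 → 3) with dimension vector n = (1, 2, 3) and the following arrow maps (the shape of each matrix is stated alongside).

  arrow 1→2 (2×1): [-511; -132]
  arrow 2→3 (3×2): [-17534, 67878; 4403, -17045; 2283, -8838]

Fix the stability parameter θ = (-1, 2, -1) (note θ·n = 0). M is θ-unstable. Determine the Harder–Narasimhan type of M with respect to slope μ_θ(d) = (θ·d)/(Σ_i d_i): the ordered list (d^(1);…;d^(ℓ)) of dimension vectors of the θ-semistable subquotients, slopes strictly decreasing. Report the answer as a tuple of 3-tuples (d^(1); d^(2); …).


Via rank(M_{q-1}∘⋯∘M_p): M ≅ I[1,3], I[2,3], I[3,3].
μ_θ-semistable layers: μ^(1)=1/2; μ^(2)=-1

((0, 2, 2); (1, 0, 1))


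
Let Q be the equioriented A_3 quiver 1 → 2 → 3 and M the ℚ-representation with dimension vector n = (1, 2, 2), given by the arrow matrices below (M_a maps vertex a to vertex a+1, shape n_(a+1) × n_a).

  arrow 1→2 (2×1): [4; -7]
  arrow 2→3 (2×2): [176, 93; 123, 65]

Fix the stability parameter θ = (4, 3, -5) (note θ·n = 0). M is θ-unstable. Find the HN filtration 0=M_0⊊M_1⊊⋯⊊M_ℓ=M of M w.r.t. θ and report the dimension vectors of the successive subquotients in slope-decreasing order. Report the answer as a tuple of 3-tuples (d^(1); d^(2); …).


Barcode: M ≅ I[1,3], I[2,3]. HN layers by μ_θ (2 steps, strictly decreasing):
  μ^(1)=2/3; μ^(2)=-1

((1, 1, 1); (0, 1, 1))


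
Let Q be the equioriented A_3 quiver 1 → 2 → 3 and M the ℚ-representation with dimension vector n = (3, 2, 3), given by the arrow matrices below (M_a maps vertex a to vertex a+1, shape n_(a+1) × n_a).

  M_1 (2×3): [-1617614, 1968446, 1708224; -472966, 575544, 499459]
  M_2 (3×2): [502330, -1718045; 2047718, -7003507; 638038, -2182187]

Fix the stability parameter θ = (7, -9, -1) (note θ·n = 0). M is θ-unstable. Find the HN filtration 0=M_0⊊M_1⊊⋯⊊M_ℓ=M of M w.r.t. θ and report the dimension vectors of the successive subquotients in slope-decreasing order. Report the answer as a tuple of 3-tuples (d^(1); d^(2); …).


Interval decomposition of M: I[1,1], I[1,2], I[1,3], I[3,3]^2.
HN type (ℓ=2): μ^(1)=7; μ^(2)=-1

((1, 0, 0); (2, 2, 3))


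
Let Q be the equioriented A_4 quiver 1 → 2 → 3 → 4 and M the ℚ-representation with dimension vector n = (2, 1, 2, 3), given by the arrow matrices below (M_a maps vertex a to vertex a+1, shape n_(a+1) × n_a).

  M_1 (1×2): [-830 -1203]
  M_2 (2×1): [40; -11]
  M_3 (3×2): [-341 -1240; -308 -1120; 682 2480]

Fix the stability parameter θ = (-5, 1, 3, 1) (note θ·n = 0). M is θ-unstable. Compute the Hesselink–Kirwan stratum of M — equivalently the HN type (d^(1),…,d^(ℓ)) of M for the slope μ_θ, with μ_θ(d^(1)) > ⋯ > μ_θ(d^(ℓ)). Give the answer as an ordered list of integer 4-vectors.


Interval decomposition of M: I[1,1], I[1,3], I[3,4], I[4,4]^2.
HN type (ℓ=4): μ^(1)=3; μ^(2)=2; μ^(3)=1; μ^(4)=-5

((0, 0, 1, 0); (0, 0, 1, 1); (0, 1, 0, 2); (2, 0, 0, 0))


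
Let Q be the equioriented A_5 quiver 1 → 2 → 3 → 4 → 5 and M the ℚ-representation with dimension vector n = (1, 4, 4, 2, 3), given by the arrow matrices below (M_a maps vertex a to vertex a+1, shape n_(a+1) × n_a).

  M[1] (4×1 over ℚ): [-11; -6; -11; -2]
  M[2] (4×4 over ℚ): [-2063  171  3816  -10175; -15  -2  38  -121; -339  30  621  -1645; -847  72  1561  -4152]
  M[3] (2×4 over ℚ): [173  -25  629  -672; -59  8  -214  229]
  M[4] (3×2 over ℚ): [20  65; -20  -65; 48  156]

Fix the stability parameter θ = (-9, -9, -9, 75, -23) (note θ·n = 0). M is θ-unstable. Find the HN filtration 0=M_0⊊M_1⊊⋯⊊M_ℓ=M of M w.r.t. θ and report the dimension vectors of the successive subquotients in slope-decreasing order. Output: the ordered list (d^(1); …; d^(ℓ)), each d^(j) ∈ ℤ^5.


Interval decomposition of M: I[1,5], I[2,3]^2, I[2,4], I[5,5]^2.
HN type (ℓ=4): μ^(1)=75; μ^(2)=26; μ^(3)=-9; μ^(4)=-23

((0, 0, 0, 1, 0); (0, 0, 0, 1, 1); (1, 4, 4, 0, 0); (0, 0, 0, 0, 2))


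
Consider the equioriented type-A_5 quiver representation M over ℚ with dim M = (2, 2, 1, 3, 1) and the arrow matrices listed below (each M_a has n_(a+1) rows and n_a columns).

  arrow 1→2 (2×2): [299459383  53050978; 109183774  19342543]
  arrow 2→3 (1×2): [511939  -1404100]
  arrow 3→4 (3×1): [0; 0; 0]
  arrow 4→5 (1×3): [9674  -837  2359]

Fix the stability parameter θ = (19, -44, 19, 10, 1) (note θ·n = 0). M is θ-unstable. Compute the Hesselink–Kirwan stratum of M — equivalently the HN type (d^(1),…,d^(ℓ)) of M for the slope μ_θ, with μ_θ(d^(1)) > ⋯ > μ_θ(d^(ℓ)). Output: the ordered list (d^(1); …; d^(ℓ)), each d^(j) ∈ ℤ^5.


Via rank(M_{q-1}∘⋯∘M_p): M ≅ I[1,2], I[1,3], I[4,4]^2, I[4,5].
μ_θ-semistable layers: μ^(1)=19; μ^(2)=10; μ^(3)=11/2; μ^(4)=-25/2

((0, 0, 1, 0, 0); (0, 0, 0, 2, 0); (0, 0, 0, 1, 1); (2, 2, 0, 0, 0))


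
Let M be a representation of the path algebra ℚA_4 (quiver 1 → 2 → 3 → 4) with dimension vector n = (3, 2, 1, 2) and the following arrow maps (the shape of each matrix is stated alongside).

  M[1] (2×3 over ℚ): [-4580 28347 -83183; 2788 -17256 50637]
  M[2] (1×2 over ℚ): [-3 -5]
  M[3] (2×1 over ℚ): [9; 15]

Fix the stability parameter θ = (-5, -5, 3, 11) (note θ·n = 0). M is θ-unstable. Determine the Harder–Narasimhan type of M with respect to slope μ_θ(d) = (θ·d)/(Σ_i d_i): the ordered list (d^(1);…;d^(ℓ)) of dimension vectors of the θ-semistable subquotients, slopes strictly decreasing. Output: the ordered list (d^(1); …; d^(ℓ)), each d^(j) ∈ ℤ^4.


Via rank(M_{q-1}∘⋯∘M_p): M ≅ I[1,1], I[1,2], I[1,4], I[4,4].
μ_θ-semistable layers: μ^(1)=11; μ^(2)=3; μ^(3)=-5

((0, 0, 0, 2); (0, 0, 1, 0); (3, 2, 0, 0))


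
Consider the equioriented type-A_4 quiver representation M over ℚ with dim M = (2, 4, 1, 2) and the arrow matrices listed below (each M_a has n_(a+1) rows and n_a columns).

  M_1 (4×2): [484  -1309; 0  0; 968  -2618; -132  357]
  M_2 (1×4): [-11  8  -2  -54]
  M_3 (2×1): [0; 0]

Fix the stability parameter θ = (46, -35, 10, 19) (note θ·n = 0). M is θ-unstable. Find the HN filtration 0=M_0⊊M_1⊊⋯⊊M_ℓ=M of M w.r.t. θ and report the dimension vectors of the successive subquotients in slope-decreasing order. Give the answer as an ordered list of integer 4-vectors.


Barcode: M ≅ I[1,1], I[1,3], I[2,2]^3, I[4,4]^2. HN layers by μ_θ (5 steps, strictly decreasing):
  μ^(1)=46; μ^(2)=19; μ^(3)=10; μ^(4)=11/2; μ^(5)=-35

((1, 0, 0, 0); (0, 0, 0, 2); (0, 0, 1, 0); (1, 1, 0, 0); (0, 3, 0, 0))


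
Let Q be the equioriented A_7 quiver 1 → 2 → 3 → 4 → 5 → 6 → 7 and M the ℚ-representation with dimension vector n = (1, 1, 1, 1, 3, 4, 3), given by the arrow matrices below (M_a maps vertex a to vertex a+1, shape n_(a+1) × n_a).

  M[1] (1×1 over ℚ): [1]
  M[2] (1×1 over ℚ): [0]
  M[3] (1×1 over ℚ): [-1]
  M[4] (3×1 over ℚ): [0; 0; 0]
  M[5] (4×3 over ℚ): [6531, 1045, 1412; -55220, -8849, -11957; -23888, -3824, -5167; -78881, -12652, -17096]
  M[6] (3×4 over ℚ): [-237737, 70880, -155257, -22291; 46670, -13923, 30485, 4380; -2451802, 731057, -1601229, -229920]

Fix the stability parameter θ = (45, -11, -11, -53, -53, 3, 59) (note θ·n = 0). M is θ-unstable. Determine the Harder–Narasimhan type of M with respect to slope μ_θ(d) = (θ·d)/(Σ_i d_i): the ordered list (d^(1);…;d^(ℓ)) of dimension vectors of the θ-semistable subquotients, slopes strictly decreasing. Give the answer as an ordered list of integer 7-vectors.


Via rank(M_{q-1}∘⋯∘M_p): M ≅ I[1,2], I[3,4], I[5,6], I[5,7]^2, I[6,7].
μ_θ-semistable layers: μ^(1)=59; μ^(2)=17; μ^(3)=3; μ^(4)=-32; μ^(5)=-53

((0, 0, 0, 0, 0, 0, 3); (1, 1, 0, 0, 0, 0, 0); (0, 0, 0, 0, 0, 4, 0); (0, 0, 1, 1, 0, 0, 0); (0, 0, 0, 0, 3, 0, 0))


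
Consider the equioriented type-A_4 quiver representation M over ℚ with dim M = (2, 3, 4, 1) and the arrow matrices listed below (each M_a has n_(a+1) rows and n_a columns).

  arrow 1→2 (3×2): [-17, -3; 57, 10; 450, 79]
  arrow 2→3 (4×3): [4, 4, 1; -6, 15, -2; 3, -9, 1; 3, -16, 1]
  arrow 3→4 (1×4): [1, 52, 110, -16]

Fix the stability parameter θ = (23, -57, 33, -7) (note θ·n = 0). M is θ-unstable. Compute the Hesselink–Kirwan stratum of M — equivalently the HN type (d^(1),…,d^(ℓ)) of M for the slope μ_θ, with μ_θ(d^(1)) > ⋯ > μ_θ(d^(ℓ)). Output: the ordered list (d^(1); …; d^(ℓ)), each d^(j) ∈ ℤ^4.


Barcode: M ≅ I[1,3], I[1,4], I[2,3], I[3,3]. HN layers by μ_θ (4 steps, strictly decreasing):
  μ^(1)=33; μ^(2)=13; μ^(3)=-17; μ^(4)=-57

((0, 0, 3, 0); (0, 0, 1, 1); (2, 2, 0, 0); (0, 1, 0, 0))


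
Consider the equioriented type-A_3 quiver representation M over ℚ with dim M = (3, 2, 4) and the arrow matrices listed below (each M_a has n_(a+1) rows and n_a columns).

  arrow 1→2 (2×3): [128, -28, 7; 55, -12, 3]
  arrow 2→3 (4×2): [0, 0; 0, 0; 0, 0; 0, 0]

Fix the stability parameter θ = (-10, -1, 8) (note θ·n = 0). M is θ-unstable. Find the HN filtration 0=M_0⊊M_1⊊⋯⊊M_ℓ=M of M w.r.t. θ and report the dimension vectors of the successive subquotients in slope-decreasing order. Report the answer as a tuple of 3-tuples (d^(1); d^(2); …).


Barcode: M ≅ I[1,1], I[1,2]^2, I[3,3]^4. HN layers by μ_θ (3 steps, strictly decreasing):
  μ^(1)=8; μ^(2)=-1; μ^(3)=-10

((0, 0, 4); (0, 2, 0); (3, 0, 0))


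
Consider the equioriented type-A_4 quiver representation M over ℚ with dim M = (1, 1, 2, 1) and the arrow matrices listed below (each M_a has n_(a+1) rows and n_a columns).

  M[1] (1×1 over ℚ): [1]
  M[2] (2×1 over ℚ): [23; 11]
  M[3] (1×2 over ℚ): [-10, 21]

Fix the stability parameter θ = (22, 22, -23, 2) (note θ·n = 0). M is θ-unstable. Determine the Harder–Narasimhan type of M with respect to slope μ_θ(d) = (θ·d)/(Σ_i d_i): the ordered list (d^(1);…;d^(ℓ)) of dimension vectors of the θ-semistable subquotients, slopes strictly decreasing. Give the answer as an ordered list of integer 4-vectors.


Barcode: M ≅ I[1,4], I[3,3]. HN layers by μ_θ (2 steps, strictly decreasing):
  μ^(1)=23/4; μ^(2)=-23

((1, 1, 1, 1); (0, 0, 1, 0))


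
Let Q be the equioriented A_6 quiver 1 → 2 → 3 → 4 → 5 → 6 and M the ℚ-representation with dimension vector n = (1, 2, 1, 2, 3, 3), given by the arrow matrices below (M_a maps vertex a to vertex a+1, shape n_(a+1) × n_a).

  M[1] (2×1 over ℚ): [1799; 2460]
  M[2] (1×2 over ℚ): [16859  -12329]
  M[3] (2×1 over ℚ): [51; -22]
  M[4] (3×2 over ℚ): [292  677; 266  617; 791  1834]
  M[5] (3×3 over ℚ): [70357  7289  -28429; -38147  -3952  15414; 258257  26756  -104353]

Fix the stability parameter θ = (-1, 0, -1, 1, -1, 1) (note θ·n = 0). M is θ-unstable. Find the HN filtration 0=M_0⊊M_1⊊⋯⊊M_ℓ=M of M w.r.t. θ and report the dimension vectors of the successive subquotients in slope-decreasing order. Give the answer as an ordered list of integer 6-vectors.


Barcode: M ≅ I[1,6], I[2,2], I[4,6], I[5,6]. HN layers by μ_θ (4 steps, strictly decreasing):
  μ^(1)=1; μ^(2)=0; μ^(3)=-1/2; μ^(4)=-1

((0, 0, 0, 0, 0, 3); (0, 1, 0, 2, 2, 0); (0, 1, 1, 0, 0, 0); (1, 0, 0, 0, 1, 0))


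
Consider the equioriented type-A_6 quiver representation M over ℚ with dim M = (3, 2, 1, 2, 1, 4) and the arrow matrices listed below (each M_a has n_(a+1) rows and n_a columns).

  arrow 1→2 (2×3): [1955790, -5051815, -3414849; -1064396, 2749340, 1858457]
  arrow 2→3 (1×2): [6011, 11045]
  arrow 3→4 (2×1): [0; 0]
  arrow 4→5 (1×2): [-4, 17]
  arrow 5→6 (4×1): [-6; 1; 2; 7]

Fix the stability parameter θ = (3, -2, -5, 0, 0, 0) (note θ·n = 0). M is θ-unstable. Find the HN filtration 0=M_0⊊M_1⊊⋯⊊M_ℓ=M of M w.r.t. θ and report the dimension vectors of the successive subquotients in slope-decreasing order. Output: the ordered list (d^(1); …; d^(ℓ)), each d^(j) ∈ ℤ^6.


Barcode: M ≅ I[1,1], I[1,2], I[1,3], I[4,4], I[4,6], I[6,6]^3. HN layers by μ_θ (4 steps, strictly decreasing):
  μ^(1)=3; μ^(2)=1/2; μ^(3)=0; μ^(4)=-4/3

((1, 0, 0, 0, 0, 0); (1, 1, 0, 0, 0, 0); (0, 0, 0, 2, 1, 4); (1, 1, 1, 0, 0, 0))


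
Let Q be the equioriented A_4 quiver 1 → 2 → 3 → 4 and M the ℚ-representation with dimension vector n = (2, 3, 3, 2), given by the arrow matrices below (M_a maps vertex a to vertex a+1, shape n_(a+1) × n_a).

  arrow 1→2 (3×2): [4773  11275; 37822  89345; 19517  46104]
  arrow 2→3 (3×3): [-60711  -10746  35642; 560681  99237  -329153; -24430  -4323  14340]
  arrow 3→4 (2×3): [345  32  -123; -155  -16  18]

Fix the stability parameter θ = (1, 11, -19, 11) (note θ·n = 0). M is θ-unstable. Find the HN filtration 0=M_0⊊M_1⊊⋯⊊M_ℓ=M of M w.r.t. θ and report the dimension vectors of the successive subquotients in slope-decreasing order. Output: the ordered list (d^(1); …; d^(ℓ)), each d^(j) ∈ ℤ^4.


Via rank(M_{q-1}∘⋯∘M_p): M ≅ I[1,4]^2, I[2,3].
μ_θ-semistable layers: μ^(1)=11; μ^(2)=-7/3; μ^(3)=-4

((0, 0, 0, 2); (2, 2, 2, 0); (0, 1, 1, 0))


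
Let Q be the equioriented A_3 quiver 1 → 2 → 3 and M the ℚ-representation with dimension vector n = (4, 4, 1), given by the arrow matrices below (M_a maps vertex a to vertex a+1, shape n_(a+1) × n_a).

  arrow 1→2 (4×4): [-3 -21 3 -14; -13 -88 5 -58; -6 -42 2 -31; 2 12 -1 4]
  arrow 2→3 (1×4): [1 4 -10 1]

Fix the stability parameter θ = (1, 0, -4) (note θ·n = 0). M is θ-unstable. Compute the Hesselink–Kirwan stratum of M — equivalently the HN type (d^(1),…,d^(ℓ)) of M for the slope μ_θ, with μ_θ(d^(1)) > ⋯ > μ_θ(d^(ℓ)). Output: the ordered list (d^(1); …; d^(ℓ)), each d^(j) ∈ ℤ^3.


Barcode: M ≅ I[1,2]^3, I[1,3]. HN layers by μ_θ (2 steps, strictly decreasing):
  μ^(1)=1/2; μ^(2)=-1

((3, 3, 0); (1, 1, 1))


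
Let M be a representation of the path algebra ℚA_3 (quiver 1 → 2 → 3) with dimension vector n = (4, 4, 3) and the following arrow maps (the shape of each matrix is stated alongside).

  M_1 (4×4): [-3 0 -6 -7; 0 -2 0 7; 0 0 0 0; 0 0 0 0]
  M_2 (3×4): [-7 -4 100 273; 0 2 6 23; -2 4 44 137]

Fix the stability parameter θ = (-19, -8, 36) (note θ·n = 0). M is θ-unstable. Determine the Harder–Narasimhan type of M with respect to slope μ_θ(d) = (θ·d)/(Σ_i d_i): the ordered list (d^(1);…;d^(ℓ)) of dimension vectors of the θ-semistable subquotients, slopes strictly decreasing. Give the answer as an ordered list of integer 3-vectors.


Barcode: M ≅ I[1,1]^2, I[1,3]^2, I[2,2], I[2,3]. HN layers by μ_θ (3 steps, strictly decreasing):
  μ^(1)=36; μ^(2)=-8; μ^(3)=-19

((0, 0, 3); (0, 4, 0); (4, 0, 0))


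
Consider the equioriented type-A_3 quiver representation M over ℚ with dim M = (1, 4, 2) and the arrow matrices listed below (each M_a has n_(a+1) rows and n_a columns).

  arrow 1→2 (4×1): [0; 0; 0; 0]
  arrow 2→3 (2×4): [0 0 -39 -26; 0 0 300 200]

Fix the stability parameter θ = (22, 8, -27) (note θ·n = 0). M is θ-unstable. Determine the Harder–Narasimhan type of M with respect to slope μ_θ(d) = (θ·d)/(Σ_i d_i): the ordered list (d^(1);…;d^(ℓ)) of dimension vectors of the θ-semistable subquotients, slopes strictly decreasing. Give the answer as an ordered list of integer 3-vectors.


Via rank(M_{q-1}∘⋯∘M_p): M ≅ I[1,1], I[2,2]^3, I[2,3], I[3,3].
μ_θ-semistable layers: μ^(1)=22; μ^(2)=8; μ^(3)=-19/2; μ^(4)=-27

((1, 0, 0); (0, 3, 0); (0, 1, 1); (0, 0, 1))


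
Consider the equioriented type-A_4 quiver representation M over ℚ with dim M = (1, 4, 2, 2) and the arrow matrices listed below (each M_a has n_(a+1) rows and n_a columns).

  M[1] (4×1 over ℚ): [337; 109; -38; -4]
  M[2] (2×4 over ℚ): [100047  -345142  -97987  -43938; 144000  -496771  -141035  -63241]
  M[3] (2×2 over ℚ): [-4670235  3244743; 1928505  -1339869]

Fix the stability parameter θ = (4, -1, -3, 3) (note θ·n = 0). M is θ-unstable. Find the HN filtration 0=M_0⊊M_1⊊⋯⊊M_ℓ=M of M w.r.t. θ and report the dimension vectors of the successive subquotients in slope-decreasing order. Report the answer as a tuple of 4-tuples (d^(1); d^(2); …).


Via rank(M_{q-1}∘⋯∘M_p): M ≅ I[1,3], I[2,2]^2, I[2,4], I[4,4].
μ_θ-semistable layers: μ^(1)=3; μ^(2)=0; μ^(3)=-1; μ^(4)=-2

((0, 0, 0, 2); (1, 1, 1, 0); (0, 2, 0, 0); (0, 1, 1, 0))


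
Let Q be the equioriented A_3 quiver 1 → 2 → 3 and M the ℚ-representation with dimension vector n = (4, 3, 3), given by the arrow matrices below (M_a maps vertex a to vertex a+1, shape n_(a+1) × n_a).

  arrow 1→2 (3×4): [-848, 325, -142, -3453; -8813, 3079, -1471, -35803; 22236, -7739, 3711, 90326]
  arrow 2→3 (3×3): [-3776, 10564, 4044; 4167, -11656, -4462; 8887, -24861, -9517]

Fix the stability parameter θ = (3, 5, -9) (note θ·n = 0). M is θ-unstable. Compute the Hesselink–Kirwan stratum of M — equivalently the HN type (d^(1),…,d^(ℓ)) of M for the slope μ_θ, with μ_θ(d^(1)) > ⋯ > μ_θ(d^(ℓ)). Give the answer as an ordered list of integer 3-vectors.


Barcode: M ≅ I[1,1], I[1,2], I[1,3]^2, I[3,3]. HN layers by μ_θ (4 steps, strictly decreasing):
  μ^(1)=5; μ^(2)=3; μ^(3)=-1/3; μ^(4)=-9

((0, 1, 0); (2, 0, 0); (2, 2, 2); (0, 0, 1))


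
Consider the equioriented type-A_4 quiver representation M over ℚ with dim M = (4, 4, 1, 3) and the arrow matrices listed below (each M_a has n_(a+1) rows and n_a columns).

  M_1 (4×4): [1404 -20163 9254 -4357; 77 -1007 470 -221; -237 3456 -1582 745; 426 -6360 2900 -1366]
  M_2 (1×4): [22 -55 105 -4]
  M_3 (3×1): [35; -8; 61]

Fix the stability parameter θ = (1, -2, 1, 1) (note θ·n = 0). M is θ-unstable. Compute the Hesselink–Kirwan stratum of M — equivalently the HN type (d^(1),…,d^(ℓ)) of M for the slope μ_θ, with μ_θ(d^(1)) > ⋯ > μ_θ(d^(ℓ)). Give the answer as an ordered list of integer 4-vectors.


Via rank(M_{q-1}∘⋯∘M_p): M ≅ I[1,1], I[1,2]^2, I[1,4], I[2,2], I[4,4]^2.
μ_θ-semistable layers: μ^(1)=1; μ^(2)=-1/2; μ^(3)=-2

((1, 0, 1, 3); (3, 3, 0, 0); (0, 1, 0, 0))


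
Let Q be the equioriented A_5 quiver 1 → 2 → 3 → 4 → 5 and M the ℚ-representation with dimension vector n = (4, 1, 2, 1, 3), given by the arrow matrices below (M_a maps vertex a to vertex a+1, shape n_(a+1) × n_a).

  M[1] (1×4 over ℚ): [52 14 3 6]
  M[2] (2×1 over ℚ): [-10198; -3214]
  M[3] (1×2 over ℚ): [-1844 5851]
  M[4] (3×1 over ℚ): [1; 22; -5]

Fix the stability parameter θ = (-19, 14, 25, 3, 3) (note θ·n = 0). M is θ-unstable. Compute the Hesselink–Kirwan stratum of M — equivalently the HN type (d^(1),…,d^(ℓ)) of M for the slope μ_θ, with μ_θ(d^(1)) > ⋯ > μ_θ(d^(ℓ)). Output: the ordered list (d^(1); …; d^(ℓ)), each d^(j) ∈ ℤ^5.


Barcode: M ≅ I[1,1]^3, I[1,5], I[3,3], I[5,5]^2. HN layers by μ_θ (4 steps, strictly decreasing):
  μ^(1)=25; μ^(2)=45/4; μ^(3)=3; μ^(4)=-19

((0, 0, 1, 0, 0); (0, 1, 1, 1, 1); (0, 0, 0, 0, 2); (4, 0, 0, 0, 0))


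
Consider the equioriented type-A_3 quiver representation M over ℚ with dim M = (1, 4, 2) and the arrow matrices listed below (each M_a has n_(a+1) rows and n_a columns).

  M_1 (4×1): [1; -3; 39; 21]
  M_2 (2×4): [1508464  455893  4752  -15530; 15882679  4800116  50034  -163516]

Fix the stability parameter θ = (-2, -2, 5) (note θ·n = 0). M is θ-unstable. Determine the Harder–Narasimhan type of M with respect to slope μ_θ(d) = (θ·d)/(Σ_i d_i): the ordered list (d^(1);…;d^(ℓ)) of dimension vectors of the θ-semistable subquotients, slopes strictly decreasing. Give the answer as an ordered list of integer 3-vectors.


Barcode: M ≅ I[1,3], I[2,2]^2, I[2,3]. HN layers by μ_θ (2 steps, strictly decreasing):
  μ^(1)=5; μ^(2)=-2

((0, 0, 2); (1, 4, 0))


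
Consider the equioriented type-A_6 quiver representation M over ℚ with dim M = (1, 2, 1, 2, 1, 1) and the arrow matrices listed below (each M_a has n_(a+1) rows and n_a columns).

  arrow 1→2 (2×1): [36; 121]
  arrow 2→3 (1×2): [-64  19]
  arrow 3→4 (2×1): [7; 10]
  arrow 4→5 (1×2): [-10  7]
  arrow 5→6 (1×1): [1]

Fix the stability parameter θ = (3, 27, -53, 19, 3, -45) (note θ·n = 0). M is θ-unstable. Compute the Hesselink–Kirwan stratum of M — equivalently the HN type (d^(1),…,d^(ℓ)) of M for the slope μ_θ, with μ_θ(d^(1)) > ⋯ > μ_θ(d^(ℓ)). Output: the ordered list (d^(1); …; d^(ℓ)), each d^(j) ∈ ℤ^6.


Barcode: M ≅ I[1,4], I[2,2], I[4,6]. HN layers by μ_θ (3 steps, strictly decreasing):
  μ^(1)=27; μ^(2)=19; μ^(3)=-23/3

((0, 1, 0, 0, 0, 0); (0, 0, 0, 1, 0, 0); (1, 1, 1, 1, 1, 1))


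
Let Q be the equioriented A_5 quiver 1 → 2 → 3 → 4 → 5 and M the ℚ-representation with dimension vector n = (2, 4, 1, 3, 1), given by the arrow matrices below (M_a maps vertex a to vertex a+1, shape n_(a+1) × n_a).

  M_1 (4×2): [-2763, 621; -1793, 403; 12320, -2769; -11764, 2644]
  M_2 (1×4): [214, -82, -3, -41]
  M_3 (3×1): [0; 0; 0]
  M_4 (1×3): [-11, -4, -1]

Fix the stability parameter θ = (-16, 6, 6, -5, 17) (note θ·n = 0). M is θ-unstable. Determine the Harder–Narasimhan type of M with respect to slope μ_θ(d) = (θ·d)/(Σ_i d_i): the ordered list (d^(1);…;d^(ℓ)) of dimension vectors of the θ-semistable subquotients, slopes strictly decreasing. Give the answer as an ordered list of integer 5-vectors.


Via rank(M_{q-1}∘⋯∘M_p): M ≅ I[1,2], I[1,3], I[2,2]^2, I[4,4]^2, I[4,5].
μ_θ-semistable layers: μ^(1)=17; μ^(2)=6; μ^(3)=-5; μ^(4)=-16

((0, 0, 0, 0, 1); (0, 4, 1, 0, 0); (0, 0, 0, 3, 0); (2, 0, 0, 0, 0))


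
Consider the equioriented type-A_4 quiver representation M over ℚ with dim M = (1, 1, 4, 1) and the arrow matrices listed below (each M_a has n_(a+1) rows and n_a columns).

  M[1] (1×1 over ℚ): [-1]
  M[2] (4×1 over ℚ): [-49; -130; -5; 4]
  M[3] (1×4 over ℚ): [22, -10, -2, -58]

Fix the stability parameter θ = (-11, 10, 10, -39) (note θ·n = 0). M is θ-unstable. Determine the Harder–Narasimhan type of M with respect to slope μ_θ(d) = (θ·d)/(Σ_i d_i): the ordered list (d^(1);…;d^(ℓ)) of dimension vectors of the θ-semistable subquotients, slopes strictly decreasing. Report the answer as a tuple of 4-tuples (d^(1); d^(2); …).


Via rank(M_{q-1}∘⋯∘M_p): M ≅ I[1,3], I[3,3]^2, I[3,4].
μ_θ-semistable layers: μ^(1)=10; μ^(2)=-11; μ^(3)=-29/2

((0, 1, 3, 0); (1, 0, 0, 0); (0, 0, 1, 1))


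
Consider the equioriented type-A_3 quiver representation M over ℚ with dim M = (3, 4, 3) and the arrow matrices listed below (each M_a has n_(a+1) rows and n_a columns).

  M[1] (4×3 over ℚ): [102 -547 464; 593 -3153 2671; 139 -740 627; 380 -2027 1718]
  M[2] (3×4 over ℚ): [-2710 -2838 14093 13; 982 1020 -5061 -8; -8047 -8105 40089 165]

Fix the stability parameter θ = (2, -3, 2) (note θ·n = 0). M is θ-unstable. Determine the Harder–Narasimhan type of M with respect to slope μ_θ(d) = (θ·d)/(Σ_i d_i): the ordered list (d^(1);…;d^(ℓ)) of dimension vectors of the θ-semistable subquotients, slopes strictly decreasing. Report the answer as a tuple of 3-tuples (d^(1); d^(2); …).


Interval decomposition of M: I[1,1], I[1,3]^2, I[2,2], I[2,3].
HN type (ℓ=3): μ^(1)=2; μ^(2)=-1/2; μ^(3)=-3

((1, 0, 3); (2, 2, 0); (0, 2, 0))


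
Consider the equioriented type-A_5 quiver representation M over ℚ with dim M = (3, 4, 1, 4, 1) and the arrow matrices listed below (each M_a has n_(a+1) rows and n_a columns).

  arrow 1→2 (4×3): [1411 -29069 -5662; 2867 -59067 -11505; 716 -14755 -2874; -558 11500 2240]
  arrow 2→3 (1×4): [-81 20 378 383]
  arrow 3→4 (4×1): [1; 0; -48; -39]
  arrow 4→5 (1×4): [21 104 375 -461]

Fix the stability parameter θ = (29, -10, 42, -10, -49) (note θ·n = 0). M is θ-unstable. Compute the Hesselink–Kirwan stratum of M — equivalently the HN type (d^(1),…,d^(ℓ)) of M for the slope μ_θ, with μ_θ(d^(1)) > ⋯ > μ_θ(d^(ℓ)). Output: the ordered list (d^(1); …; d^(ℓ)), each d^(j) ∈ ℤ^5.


Via rank(M_{q-1}∘⋯∘M_p): M ≅ I[1,2]^2, I[1,4], I[2,2], I[4,4]^2, I[4,5].
μ_θ-semistable layers: μ^(1)=16; μ^(2)=19/2; μ^(3)=-10; μ^(4)=-59/2

((0, 0, 1, 1, 0); (3, 3, 0, 0, 0); (0, 1, 0, 2, 0); (0, 0, 0, 1, 1))


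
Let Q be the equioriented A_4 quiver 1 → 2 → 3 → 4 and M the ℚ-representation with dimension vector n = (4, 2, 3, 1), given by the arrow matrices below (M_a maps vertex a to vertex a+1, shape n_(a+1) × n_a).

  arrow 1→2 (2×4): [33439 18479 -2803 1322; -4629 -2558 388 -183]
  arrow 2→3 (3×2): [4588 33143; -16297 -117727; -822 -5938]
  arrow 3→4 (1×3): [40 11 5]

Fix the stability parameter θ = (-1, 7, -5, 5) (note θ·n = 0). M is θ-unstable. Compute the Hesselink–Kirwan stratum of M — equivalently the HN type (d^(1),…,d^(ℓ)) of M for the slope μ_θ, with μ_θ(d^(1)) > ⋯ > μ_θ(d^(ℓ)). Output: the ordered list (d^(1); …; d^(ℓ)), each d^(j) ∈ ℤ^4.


Via rank(M_{q-1}∘⋯∘M_p): M ≅ I[1,1]^2, I[1,3], I[1,4], I[3,3].
μ_θ-semistable layers: μ^(1)=5; μ^(2)=1; μ^(3)=-1; μ^(4)=-5

((0, 0, 0, 1); (0, 2, 2, 0); (4, 0, 0, 0); (0, 0, 1, 0))


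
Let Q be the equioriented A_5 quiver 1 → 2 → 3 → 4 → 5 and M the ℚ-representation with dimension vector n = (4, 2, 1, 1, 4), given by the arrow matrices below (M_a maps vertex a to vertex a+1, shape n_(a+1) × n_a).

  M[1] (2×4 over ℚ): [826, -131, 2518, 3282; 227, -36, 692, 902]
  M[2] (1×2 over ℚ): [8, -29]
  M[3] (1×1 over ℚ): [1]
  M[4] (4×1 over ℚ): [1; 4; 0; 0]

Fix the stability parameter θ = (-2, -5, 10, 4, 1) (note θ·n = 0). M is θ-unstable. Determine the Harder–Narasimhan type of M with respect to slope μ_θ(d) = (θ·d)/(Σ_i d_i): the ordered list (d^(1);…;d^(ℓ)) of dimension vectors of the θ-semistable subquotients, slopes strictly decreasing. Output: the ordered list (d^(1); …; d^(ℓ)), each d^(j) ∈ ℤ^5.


Interval decomposition of M: I[1,1]^2, I[1,2], I[1,5], I[5,5]^3.
HN type (ℓ=4): μ^(1)=5; μ^(2)=1; μ^(3)=-2; μ^(4)=-7/2

((0, 0, 1, 1, 1); (0, 0, 0, 0, 3); (2, 0, 0, 0, 0); (2, 2, 0, 0, 0))


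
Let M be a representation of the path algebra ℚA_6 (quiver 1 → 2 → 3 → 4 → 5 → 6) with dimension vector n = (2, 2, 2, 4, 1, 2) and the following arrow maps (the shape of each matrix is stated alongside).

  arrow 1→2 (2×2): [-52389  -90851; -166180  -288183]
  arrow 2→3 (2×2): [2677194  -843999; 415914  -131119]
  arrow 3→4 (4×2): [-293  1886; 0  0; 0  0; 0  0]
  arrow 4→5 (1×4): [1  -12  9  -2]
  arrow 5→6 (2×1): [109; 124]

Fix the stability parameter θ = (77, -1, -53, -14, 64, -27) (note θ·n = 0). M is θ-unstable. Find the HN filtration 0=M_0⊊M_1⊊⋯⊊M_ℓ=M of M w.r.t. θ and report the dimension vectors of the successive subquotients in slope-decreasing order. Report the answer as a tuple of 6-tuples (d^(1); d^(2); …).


Interval decomposition of M: I[1,2], I[1,6], I[3,3], I[4,4]^3, I[6,6].
HN type (ℓ=6): μ^(1)=38; μ^(2)=37/2; μ^(3)=9/4; μ^(4)=-14; μ^(5)=-27; μ^(6)=-53

((1, 1, 0, 0, 0, 0); (0, 0, 0, 0, 1, 1); (1, 1, 1, 1, 0, 0); (0, 0, 0, 3, 0, 0); (0, 0, 0, 0, 0, 1); (0, 0, 1, 0, 0, 0))


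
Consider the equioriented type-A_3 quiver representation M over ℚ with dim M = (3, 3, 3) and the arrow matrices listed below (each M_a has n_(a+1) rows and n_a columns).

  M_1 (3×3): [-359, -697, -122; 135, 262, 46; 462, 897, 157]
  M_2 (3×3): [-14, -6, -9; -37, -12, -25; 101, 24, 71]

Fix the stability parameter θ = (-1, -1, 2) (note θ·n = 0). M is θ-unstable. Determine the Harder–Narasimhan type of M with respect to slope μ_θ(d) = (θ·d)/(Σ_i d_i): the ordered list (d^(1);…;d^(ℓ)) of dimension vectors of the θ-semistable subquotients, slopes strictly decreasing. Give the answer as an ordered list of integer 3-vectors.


Interval decomposition of M: I[1,2], I[1,3]^2, I[3,3].
HN type (ℓ=2): μ^(1)=2; μ^(2)=-1

((0, 0, 3); (3, 3, 0))


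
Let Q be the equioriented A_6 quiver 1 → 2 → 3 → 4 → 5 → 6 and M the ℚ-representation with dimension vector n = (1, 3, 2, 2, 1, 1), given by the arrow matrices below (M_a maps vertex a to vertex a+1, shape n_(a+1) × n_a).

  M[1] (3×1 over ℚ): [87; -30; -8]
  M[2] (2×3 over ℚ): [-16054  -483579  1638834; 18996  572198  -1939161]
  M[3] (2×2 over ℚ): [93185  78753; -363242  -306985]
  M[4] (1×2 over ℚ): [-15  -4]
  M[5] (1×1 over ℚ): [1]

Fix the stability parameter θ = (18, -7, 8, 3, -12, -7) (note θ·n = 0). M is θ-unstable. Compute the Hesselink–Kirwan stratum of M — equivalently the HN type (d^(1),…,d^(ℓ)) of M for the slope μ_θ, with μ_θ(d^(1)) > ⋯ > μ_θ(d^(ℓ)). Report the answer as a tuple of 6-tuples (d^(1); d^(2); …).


Via rank(M_{q-1}∘⋯∘M_p): M ≅ I[1,2], I[2,4], I[2,6].
μ_θ-semistable layers: μ^(1)=11/2; μ^(2)=-2; μ^(3)=-7

((1, 1, 1, 1, 0, 0); (0, 0, 1, 1, 1, 1); (0, 2, 0, 0, 0, 0))


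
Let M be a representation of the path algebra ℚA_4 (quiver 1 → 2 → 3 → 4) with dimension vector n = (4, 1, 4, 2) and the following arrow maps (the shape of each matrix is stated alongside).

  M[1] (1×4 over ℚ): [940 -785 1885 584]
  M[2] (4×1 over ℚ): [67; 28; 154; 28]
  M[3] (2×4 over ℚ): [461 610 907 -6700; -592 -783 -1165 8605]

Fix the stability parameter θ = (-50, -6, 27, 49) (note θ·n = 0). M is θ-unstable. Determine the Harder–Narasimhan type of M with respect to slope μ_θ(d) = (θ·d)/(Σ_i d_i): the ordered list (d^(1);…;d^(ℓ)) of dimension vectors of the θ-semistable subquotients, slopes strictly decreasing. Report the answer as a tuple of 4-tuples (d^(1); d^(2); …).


Barcode: M ≅ I[1,1]^3, I[1,4], I[3,3]^2, I[3,4]. HN layers by μ_θ (4 steps, strictly decreasing):
  μ^(1)=49; μ^(2)=27; μ^(3)=-6; μ^(4)=-50

((0, 0, 0, 2); (0, 0, 4, 0); (0, 1, 0, 0); (4, 0, 0, 0))


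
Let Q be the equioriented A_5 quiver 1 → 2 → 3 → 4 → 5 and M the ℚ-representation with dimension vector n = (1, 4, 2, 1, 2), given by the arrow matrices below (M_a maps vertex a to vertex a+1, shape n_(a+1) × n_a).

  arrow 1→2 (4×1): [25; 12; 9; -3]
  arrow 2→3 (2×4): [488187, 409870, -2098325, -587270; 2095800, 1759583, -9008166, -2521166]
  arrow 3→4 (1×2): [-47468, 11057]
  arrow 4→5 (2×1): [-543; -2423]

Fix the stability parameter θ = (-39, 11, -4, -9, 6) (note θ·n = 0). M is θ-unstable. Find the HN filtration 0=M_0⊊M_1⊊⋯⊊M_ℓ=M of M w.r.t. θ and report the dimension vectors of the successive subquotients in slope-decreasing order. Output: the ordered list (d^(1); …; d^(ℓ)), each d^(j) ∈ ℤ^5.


Via rank(M_{q-1}∘⋯∘M_p): M ≅ I[1,2], I[2,2], I[2,3], I[2,5], I[5,5].
μ_θ-semistable layers: μ^(1)=11; μ^(2)=6; μ^(3)=7/2; μ^(4)=-2/3; μ^(5)=-39

((0, 2, 0, 0, 0); (0, 0, 0, 0, 2); (0, 1, 1, 0, 0); (0, 1, 1, 1, 0); (1, 0, 0, 0, 0))


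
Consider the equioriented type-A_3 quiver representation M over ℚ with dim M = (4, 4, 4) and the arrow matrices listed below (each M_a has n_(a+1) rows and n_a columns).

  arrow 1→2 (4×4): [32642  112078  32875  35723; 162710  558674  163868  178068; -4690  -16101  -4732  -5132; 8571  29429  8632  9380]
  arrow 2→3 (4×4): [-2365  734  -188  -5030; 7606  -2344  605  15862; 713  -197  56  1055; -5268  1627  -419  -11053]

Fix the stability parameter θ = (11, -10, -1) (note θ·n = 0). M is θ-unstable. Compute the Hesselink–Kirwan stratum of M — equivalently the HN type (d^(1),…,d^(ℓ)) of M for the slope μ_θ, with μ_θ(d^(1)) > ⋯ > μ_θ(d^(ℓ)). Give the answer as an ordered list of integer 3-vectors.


Barcode: M ≅ I[1,1], I[1,3]^3, I[2,3]. HN layers by μ_θ (4 steps, strictly decreasing):
  μ^(1)=11; μ^(2)=0; μ^(3)=-1; μ^(4)=-10

((1, 0, 0); (3, 3, 3); (0, 0, 1); (0, 1, 0))


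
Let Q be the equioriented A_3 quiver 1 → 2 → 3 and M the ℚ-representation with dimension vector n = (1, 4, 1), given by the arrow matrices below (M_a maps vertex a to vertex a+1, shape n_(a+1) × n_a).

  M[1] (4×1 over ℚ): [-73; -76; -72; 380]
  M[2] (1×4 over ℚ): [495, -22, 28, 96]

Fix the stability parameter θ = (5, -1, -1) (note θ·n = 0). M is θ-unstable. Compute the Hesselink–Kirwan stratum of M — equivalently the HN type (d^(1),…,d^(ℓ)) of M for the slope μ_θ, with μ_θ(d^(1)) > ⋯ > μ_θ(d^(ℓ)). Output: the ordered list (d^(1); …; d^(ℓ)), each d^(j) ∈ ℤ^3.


Via rank(M_{q-1}∘⋯∘M_p): M ≅ I[1,3], I[2,2]^3.
μ_θ-semistable layers: μ^(1)=1; μ^(2)=-1

((1, 1, 1); (0, 3, 0))


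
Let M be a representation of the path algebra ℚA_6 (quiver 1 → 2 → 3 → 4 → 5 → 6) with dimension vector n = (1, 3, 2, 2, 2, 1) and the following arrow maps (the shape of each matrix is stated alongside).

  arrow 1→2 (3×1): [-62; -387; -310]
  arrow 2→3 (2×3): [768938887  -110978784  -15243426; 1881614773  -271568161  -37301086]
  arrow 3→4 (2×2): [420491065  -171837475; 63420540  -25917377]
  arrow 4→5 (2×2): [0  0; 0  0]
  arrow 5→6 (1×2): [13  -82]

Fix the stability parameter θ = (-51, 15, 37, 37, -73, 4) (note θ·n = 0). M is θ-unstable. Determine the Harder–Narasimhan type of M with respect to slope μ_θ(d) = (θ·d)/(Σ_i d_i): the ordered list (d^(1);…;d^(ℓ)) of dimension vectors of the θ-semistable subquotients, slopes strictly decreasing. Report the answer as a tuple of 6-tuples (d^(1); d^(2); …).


Barcode: M ≅ I[1,4], I[2,2], I[2,4], I[5,5], I[5,6]. HN layers by μ_θ (5 steps, strictly decreasing):
  μ^(1)=37; μ^(2)=15; μ^(3)=4; μ^(4)=-51; μ^(5)=-73

((0, 0, 2, 2, 0, 0); (0, 3, 0, 0, 0, 0); (0, 0, 0, 0, 0, 1); (1, 0, 0, 0, 0, 0); (0, 0, 0, 0, 2, 0))


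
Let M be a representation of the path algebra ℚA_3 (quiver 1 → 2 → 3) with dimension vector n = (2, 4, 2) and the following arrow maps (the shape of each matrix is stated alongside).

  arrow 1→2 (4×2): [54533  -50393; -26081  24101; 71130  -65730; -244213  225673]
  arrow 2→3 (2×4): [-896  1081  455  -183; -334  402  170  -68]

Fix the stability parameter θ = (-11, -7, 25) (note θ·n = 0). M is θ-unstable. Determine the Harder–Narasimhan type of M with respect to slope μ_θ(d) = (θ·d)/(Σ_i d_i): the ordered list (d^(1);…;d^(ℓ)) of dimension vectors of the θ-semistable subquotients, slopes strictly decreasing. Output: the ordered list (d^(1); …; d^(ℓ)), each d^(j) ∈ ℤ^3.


Barcode: M ≅ I[1,1], I[1,2], I[2,2], I[2,3]^2. HN layers by μ_θ (3 steps, strictly decreasing):
  μ^(1)=25; μ^(2)=-7; μ^(3)=-11

((0, 0, 2); (0, 4, 0); (2, 0, 0))


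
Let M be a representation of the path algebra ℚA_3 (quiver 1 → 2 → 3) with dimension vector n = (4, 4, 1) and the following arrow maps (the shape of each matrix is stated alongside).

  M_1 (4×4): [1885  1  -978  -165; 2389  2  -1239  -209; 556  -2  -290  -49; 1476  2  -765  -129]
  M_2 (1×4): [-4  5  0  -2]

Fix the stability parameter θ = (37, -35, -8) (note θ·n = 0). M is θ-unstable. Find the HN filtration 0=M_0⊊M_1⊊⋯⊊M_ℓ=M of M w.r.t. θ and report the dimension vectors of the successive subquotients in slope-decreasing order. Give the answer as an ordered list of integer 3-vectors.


Interval decomposition of M: I[1,2]^3, I[1,3].
HN type (ℓ=2): μ^(1)=1; μ^(2)=-2

((3, 3, 0); (1, 1, 1))
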